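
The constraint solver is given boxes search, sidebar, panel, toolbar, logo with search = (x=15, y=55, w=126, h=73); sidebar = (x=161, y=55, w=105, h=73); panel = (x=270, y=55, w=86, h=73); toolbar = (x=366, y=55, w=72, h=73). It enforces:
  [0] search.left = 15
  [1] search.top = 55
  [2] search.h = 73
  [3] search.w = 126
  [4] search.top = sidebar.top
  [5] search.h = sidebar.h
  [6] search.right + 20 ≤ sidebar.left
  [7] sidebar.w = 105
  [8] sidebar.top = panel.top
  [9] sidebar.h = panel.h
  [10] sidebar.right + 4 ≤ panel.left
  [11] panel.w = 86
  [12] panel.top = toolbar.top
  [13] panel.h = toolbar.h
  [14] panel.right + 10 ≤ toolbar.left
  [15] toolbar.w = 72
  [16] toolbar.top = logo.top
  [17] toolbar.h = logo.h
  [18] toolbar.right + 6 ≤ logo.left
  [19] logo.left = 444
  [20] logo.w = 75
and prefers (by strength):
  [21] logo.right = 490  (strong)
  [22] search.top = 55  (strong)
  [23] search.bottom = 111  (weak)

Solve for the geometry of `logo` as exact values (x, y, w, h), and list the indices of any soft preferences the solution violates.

logo = (x=444, y=55, w=75, h=73)
violated soft preferences: 21, 23

1. logo.y = 55  [toolbar.top = logo.top]
2. logo.h = 73  [toolbar.h = logo.h]
3. logo.x = 444  [logo.left = 444]
4. logo.w = 75  [logo.w = 75]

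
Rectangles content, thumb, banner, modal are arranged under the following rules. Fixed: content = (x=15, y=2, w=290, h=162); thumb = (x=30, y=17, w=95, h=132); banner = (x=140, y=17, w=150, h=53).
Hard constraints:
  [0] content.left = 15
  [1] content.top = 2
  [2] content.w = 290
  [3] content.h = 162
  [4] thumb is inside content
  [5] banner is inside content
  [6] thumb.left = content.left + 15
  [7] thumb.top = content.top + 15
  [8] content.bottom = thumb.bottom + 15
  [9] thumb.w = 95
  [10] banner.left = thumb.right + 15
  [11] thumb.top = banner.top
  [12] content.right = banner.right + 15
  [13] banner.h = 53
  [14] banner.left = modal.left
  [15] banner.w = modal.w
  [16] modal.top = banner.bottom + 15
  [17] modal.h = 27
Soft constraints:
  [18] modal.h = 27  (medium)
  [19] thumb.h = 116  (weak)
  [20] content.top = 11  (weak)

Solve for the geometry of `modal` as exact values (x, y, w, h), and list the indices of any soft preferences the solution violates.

modal = (x=140, y=85, w=150, h=27)
violated soft preferences: 19, 20

1. modal.x = 140  [banner.left = modal.left]
2. modal.w = 150  [banner.w = modal.w]
3. modal.y = 85  [modal.top = banner.bottom + 15]
4. modal.h = 27  [modal.h = 27]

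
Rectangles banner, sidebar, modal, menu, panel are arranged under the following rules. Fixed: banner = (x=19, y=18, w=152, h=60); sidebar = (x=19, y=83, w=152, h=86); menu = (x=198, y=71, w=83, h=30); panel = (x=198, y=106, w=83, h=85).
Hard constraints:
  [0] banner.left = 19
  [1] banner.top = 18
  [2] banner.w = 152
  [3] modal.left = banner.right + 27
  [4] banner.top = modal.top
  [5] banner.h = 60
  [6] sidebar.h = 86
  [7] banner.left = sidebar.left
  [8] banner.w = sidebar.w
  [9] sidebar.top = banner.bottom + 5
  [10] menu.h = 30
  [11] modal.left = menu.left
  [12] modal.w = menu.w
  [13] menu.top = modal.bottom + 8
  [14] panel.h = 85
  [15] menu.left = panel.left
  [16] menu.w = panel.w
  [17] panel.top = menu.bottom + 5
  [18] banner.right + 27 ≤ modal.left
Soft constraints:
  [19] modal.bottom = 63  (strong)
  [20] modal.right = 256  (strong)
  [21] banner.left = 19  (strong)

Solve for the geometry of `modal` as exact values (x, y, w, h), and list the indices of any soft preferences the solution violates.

modal = (x=198, y=18, w=83, h=45)
violated soft preferences: 20

1. modal.x = 198  [modal.left = banner.right + 27]
2. modal.y = 18  [banner.top = modal.top]
3. modal.w = 83  [modal.w = menu.w]
4. modal.h = 45  [menu.top = modal.bottom + 8]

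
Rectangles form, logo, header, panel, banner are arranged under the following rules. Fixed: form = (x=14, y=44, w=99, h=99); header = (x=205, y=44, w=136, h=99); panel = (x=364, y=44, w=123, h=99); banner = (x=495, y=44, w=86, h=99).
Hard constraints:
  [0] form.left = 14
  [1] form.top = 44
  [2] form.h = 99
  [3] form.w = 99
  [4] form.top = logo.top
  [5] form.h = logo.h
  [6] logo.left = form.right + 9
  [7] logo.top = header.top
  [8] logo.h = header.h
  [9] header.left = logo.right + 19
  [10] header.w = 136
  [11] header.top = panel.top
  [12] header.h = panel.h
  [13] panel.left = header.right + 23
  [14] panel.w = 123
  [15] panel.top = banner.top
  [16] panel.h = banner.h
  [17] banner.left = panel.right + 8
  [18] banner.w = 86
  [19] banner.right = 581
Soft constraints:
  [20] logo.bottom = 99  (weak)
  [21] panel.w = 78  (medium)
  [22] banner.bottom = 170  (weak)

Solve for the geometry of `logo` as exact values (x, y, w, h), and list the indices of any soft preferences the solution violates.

logo = (x=122, y=44, w=64, h=99)
violated soft preferences: 20, 21, 22

1. logo.y = 44  [form.top = logo.top]
2. logo.h = 99  [form.h = logo.h]
3. logo.x = 122  [logo.left = form.right + 9]
4. logo.w = 64  [header.left = logo.right + 19]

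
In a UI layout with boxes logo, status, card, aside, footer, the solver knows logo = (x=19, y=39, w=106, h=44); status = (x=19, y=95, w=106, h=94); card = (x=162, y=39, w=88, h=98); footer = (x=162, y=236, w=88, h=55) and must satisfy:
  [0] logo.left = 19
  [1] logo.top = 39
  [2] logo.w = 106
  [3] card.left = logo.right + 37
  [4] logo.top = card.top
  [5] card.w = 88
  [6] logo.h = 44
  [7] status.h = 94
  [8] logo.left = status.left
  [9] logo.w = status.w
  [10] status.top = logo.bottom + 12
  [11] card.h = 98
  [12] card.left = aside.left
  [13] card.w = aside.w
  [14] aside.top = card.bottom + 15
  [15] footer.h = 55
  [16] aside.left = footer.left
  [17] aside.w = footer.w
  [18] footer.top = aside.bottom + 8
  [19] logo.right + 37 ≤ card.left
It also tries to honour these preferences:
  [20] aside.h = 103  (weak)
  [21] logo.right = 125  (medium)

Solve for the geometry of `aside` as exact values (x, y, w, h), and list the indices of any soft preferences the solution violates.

1. aside.x = 162  [card.left = aside.left]
2. aside.w = 88  [card.w = aside.w]
3. aside.y = 152  [aside.top = card.bottom + 15]
4. aside.h = 76  [footer.top = aside.bottom + 8]

aside = (x=162, y=152, w=88, h=76)
violated soft preferences: 20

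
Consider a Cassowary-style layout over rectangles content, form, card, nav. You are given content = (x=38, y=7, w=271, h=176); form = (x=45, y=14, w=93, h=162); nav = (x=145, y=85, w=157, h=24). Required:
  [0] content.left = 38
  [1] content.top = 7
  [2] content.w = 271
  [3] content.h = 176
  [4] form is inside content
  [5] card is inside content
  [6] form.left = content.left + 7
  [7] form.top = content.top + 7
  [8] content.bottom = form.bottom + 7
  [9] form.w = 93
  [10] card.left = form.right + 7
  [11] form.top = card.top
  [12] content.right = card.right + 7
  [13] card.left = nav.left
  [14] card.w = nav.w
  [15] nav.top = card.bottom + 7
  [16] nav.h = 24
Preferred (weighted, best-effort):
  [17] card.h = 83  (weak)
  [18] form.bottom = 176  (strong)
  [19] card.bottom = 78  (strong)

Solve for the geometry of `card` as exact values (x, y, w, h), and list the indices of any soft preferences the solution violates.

1. card.x = 145  [card.left = form.right + 7]
2. card.y = 14  [form.top = card.top]
3. card.w = 157  [content.right = card.right + 7]
4. card.h = 64  [nav.top = card.bottom + 7]

card = (x=145, y=14, w=157, h=64)
violated soft preferences: 17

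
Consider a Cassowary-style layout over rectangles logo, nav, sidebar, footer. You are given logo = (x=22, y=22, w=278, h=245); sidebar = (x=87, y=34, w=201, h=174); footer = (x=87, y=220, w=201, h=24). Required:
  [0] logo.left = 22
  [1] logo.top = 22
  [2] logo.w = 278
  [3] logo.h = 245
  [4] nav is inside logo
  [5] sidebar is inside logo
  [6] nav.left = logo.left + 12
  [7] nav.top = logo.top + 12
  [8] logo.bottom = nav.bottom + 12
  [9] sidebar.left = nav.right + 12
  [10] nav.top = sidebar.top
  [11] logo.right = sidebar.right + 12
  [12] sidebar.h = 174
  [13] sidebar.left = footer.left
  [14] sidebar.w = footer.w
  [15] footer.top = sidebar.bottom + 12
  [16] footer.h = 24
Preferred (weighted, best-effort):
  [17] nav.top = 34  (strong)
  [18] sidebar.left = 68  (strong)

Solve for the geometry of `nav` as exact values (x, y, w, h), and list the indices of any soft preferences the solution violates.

1. nav.x = 34  [nav.left = logo.left + 12]
2. nav.y = 34  [nav.top = logo.top + 12]
3. nav.h = 221  [logo.bottom = nav.bottom + 12]
4. nav.w = 41  [sidebar.left = nav.right + 12]

nav = (x=34, y=34, w=41, h=221)
violated soft preferences: 18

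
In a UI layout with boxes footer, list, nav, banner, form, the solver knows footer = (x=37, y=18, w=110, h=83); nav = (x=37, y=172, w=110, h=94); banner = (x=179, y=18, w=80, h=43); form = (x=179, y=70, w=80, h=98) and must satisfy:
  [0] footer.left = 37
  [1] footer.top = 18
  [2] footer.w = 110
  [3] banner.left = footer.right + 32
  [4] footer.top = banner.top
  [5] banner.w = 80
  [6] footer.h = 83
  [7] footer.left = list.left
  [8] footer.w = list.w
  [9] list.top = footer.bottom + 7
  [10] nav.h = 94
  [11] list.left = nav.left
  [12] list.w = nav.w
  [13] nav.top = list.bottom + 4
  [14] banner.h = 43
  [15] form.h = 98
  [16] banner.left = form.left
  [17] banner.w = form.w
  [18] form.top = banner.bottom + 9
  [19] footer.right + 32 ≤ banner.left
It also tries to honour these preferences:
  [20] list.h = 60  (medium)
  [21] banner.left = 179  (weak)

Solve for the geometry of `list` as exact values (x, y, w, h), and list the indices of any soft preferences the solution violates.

1. list.x = 37  [footer.left = list.left]
2. list.w = 110  [footer.w = list.w]
3. list.y = 108  [list.top = footer.bottom + 7]
4. list.h = 60  [nav.top = list.bottom + 4]

list = (x=37, y=108, w=110, h=60)
violated soft preferences: none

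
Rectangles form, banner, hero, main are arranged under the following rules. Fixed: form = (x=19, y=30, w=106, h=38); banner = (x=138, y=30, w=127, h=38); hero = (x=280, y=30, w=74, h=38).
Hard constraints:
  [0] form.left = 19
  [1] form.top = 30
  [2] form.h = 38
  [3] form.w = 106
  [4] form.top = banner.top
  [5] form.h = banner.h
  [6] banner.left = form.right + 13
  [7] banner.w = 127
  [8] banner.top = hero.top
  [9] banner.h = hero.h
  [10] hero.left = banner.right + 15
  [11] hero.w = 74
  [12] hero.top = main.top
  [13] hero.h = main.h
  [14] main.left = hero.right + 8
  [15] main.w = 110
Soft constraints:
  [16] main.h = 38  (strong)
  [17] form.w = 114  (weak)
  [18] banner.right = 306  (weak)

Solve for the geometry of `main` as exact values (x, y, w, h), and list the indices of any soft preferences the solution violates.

main = (x=362, y=30, w=110, h=38)
violated soft preferences: 17, 18

1. main.y = 30  [hero.top = main.top]
2. main.h = 38  [hero.h = main.h]
3. main.x = 362  [main.left = hero.right + 8]
4. main.w = 110  [main.w = 110]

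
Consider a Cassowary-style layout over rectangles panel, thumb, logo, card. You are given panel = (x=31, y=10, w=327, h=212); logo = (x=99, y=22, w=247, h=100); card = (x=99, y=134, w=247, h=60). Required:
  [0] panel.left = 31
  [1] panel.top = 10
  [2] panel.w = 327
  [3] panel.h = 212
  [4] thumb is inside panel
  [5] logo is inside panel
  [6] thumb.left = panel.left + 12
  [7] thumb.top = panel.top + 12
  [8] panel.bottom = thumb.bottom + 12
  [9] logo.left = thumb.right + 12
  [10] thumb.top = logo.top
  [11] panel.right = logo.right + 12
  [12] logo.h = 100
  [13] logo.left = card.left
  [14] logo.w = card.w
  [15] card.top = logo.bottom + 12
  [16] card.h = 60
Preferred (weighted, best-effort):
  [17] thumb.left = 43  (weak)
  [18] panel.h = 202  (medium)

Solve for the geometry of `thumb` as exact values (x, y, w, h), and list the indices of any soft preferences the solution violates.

thumb = (x=43, y=22, w=44, h=188)
violated soft preferences: 18

1. thumb.x = 43  [thumb.left = panel.left + 12]
2. thumb.y = 22  [thumb.top = panel.top + 12]
3. thumb.h = 188  [panel.bottom = thumb.bottom + 12]
4. thumb.w = 44  [logo.left = thumb.right + 12]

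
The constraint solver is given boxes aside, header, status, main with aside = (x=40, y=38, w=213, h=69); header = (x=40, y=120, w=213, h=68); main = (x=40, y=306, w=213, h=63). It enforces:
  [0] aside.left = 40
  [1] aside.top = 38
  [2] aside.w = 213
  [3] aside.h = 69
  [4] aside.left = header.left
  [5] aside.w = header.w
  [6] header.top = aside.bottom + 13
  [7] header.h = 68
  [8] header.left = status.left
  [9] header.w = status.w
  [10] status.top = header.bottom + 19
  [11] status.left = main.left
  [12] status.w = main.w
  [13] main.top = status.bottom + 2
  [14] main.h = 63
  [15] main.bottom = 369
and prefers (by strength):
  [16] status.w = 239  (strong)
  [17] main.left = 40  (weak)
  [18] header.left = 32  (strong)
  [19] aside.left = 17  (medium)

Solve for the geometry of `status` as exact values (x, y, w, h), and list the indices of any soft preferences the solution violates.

status = (x=40, y=207, w=213, h=97)
violated soft preferences: 16, 18, 19

1. status.x = 40  [header.left = status.left]
2. status.w = 213  [header.w = status.w]
3. status.y = 207  [status.top = header.bottom + 19]
4. status.h = 97  [main.top = status.bottom + 2]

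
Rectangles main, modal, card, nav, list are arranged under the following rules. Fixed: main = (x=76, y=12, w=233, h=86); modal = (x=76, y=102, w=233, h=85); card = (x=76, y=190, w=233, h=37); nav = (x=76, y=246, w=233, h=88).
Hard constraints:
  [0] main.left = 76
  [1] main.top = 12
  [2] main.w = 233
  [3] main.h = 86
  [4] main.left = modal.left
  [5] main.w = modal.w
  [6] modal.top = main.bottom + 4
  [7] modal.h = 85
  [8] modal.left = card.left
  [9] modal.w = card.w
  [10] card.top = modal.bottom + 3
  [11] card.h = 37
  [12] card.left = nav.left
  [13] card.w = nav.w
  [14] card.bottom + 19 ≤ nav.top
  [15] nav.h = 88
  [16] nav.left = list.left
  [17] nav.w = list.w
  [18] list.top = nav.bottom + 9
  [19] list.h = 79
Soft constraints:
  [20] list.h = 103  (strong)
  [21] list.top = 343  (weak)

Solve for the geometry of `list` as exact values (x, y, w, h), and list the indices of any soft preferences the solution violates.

1. list.x = 76  [nav.left = list.left]
2. list.w = 233  [nav.w = list.w]
3. list.y = 343  [list.top = nav.bottom + 9]
4. list.h = 79  [list.h = 79]

list = (x=76, y=343, w=233, h=79)
violated soft preferences: 20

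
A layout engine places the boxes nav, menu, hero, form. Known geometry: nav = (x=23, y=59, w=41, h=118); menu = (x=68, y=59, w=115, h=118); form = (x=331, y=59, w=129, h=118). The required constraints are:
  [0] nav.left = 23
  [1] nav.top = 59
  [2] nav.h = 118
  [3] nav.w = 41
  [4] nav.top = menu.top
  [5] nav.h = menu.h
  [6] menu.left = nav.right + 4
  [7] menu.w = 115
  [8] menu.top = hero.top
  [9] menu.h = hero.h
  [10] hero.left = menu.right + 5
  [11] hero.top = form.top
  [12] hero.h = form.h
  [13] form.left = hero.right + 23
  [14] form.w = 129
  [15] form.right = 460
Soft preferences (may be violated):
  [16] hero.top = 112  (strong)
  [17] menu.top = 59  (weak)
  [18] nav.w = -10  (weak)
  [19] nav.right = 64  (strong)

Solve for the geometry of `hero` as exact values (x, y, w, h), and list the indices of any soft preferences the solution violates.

hero = (x=188, y=59, w=120, h=118)
violated soft preferences: 16, 18

1. hero.y = 59  [menu.top = hero.top]
2. hero.h = 118  [menu.h = hero.h]
3. hero.x = 188  [hero.left = menu.right + 5]
4. hero.w = 120  [form.left = hero.right + 23]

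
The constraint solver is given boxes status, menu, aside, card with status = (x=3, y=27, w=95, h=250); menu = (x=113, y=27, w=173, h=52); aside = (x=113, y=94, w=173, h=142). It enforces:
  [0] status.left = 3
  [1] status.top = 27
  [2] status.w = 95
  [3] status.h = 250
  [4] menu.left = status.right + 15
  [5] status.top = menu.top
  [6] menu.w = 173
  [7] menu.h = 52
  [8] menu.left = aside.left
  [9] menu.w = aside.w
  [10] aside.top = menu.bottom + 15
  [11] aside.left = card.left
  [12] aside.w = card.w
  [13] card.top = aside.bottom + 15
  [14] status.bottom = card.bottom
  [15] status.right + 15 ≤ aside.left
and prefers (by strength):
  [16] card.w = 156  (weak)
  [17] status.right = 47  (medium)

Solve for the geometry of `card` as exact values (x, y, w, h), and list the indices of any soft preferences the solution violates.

1. card.x = 113  [aside.left = card.left]
2. card.w = 173  [aside.w = card.w]
3. card.y = 251  [card.top = aside.bottom + 15]
4. card.h = 26  [status.bottom = card.bottom]

card = (x=113, y=251, w=173, h=26)
violated soft preferences: 16, 17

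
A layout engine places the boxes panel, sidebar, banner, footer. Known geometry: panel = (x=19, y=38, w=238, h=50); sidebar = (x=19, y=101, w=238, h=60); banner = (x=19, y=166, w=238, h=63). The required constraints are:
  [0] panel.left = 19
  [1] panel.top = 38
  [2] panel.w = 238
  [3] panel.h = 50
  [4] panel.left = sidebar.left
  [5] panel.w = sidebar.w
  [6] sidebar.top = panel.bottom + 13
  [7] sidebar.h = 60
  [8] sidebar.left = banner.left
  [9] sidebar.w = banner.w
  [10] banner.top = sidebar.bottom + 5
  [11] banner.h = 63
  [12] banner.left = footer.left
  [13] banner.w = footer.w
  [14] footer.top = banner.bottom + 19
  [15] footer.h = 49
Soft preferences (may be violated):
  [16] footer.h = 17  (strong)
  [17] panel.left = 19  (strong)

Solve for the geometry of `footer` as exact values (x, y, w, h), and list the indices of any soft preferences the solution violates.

1. footer.x = 19  [banner.left = footer.left]
2. footer.w = 238  [banner.w = footer.w]
3. footer.y = 248  [footer.top = banner.bottom + 19]
4. footer.h = 49  [footer.h = 49]

footer = (x=19, y=248, w=238, h=49)
violated soft preferences: 16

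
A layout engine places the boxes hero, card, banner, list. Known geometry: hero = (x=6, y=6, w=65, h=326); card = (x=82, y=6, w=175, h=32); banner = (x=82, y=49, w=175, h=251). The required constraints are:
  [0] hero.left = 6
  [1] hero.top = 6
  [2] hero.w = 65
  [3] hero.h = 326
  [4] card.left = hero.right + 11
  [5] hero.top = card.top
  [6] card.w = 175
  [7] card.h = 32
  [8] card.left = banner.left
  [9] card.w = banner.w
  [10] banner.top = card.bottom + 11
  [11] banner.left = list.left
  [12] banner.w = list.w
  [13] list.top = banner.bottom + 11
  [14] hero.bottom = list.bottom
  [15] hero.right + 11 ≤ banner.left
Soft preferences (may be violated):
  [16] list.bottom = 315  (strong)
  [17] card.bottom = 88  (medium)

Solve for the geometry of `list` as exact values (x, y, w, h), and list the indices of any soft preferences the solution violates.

1. list.x = 82  [banner.left = list.left]
2. list.w = 175  [banner.w = list.w]
3. list.y = 311  [list.top = banner.bottom + 11]
4. list.h = 21  [hero.bottom = list.bottom]

list = (x=82, y=311, w=175, h=21)
violated soft preferences: 16, 17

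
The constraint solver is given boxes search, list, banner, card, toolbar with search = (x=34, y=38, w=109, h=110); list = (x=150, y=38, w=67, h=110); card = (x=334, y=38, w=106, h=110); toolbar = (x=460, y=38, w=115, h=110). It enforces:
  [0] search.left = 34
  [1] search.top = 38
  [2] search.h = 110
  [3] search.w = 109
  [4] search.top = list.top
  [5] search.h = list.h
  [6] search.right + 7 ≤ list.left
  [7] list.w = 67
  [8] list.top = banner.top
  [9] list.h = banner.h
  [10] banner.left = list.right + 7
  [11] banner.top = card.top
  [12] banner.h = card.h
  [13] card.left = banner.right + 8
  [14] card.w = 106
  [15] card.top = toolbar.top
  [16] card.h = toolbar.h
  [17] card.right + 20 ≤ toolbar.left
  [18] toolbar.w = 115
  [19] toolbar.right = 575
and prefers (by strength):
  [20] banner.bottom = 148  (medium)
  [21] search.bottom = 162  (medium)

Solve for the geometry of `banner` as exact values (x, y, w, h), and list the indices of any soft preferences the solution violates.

1. banner.y = 38  [list.top = banner.top]
2. banner.h = 110  [list.h = banner.h]
3. banner.x = 224  [banner.left = list.right + 7]
4. banner.w = 102  [card.left = banner.right + 8]

banner = (x=224, y=38, w=102, h=110)
violated soft preferences: 21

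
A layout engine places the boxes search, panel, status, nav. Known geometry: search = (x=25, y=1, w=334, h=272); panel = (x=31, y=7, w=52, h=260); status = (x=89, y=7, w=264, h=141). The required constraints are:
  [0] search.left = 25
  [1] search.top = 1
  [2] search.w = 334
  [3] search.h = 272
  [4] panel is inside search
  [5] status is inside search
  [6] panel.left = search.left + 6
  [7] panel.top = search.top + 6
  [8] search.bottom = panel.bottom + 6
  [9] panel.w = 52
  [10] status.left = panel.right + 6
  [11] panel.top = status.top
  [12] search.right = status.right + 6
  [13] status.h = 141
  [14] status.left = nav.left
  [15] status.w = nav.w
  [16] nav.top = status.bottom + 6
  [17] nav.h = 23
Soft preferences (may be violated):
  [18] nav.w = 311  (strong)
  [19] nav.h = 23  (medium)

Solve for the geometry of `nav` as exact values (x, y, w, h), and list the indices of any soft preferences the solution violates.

1. nav.x = 89  [status.left = nav.left]
2. nav.w = 264  [status.w = nav.w]
3. nav.y = 154  [nav.top = status.bottom + 6]
4. nav.h = 23  [nav.h = 23]

nav = (x=89, y=154, w=264, h=23)
violated soft preferences: 18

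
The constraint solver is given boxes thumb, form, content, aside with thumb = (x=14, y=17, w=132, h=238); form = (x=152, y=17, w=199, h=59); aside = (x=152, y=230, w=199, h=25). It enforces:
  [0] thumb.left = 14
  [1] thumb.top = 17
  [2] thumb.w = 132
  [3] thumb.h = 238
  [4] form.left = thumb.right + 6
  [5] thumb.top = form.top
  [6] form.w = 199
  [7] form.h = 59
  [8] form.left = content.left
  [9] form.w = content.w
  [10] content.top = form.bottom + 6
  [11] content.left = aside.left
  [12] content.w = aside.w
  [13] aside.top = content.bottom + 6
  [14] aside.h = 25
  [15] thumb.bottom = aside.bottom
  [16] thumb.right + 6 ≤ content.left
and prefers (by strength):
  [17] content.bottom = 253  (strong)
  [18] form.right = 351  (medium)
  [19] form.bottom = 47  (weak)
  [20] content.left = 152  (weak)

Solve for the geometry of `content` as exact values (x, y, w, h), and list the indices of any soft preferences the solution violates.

content = (x=152, y=82, w=199, h=142)
violated soft preferences: 17, 19

1. content.x = 152  [form.left = content.left]
2. content.w = 199  [form.w = content.w]
3. content.y = 82  [content.top = form.bottom + 6]
4. content.h = 142  [aside.top = content.bottom + 6]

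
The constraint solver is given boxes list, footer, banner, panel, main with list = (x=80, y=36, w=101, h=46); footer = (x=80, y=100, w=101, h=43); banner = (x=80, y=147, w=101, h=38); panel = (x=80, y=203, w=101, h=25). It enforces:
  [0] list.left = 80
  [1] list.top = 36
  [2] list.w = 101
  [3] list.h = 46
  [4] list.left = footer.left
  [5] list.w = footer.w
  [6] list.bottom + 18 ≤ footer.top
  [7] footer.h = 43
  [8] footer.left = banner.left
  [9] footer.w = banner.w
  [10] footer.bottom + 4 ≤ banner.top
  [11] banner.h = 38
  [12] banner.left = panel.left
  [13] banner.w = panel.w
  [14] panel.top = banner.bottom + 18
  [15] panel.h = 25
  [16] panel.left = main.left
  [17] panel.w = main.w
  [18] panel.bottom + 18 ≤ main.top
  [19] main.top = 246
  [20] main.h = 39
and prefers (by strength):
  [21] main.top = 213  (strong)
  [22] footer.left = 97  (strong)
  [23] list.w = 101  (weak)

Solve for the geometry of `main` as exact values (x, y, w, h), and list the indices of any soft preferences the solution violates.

1. main.x = 80  [panel.left = main.left]
2. main.w = 101  [panel.w = main.w]
3. main.y = 246  [main.top = 246]
4. main.h = 39  [main.h = 39]

main = (x=80, y=246, w=101, h=39)
violated soft preferences: 21, 22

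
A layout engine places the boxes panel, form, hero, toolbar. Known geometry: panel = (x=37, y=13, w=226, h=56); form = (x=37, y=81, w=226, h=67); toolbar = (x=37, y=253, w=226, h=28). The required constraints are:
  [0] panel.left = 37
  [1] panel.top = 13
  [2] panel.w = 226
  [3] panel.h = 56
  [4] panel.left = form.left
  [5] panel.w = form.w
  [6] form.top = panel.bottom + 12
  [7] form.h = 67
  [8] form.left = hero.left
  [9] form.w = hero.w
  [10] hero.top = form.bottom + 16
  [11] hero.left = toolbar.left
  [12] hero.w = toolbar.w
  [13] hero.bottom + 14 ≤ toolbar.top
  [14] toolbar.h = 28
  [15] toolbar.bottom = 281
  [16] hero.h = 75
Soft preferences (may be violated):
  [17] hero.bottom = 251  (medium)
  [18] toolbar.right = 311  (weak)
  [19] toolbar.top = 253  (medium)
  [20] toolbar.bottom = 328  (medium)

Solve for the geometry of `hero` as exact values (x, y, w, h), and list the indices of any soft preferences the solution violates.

hero = (x=37, y=164, w=226, h=75)
violated soft preferences: 17, 18, 20

1. hero.x = 37  [form.left = hero.left]
2. hero.w = 226  [form.w = hero.w]
3. hero.y = 164  [hero.top = form.bottom + 16]
4. hero.h = 75  [hero.h = 75]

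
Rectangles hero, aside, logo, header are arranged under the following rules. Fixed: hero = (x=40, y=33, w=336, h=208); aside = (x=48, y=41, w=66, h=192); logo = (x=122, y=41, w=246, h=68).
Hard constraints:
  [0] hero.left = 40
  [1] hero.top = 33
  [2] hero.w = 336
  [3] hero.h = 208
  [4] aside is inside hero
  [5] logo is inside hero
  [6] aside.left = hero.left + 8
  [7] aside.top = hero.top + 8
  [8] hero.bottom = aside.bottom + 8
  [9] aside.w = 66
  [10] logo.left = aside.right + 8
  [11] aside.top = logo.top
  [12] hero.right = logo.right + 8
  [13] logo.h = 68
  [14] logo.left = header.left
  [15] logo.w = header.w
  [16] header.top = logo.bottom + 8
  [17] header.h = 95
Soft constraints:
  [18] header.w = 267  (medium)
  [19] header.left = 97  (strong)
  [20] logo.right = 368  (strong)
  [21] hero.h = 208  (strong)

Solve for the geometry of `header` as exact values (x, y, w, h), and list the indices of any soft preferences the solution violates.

1. header.x = 122  [logo.left = header.left]
2. header.w = 246  [logo.w = header.w]
3. header.y = 117  [header.top = logo.bottom + 8]
4. header.h = 95  [header.h = 95]

header = (x=122, y=117, w=246, h=95)
violated soft preferences: 18, 19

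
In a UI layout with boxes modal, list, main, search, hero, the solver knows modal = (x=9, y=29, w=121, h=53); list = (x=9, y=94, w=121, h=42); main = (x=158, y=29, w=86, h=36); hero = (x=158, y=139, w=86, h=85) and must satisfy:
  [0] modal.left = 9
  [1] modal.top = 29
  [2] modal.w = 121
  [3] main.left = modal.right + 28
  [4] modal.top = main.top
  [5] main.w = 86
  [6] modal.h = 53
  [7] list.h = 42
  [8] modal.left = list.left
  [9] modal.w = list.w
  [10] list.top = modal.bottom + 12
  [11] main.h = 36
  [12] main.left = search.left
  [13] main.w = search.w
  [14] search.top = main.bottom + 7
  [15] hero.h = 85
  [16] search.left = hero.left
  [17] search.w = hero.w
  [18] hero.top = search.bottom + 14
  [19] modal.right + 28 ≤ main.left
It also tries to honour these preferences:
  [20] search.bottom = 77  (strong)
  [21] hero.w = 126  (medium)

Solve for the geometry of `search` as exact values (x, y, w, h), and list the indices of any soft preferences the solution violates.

search = (x=158, y=72, w=86, h=53)
violated soft preferences: 20, 21

1. search.x = 158  [main.left = search.left]
2. search.w = 86  [main.w = search.w]
3. search.y = 72  [search.top = main.bottom + 7]
4. search.h = 53  [hero.top = search.bottom + 14]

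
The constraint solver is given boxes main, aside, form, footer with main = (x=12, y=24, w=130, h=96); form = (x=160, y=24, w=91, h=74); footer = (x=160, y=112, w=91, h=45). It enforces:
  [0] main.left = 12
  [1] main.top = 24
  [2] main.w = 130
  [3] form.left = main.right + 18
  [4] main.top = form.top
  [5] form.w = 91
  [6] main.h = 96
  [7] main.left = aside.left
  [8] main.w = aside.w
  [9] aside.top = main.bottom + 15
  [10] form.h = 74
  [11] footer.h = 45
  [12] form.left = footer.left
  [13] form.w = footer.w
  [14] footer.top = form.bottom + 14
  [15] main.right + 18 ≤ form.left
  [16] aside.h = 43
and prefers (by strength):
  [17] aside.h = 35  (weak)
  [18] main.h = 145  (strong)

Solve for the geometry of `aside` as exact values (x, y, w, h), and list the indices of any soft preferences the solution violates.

aside = (x=12, y=135, w=130, h=43)
violated soft preferences: 17, 18

1. aside.x = 12  [main.left = aside.left]
2. aside.w = 130  [main.w = aside.w]
3. aside.y = 135  [aside.top = main.bottom + 15]
4. aside.h = 43  [aside.h = 43]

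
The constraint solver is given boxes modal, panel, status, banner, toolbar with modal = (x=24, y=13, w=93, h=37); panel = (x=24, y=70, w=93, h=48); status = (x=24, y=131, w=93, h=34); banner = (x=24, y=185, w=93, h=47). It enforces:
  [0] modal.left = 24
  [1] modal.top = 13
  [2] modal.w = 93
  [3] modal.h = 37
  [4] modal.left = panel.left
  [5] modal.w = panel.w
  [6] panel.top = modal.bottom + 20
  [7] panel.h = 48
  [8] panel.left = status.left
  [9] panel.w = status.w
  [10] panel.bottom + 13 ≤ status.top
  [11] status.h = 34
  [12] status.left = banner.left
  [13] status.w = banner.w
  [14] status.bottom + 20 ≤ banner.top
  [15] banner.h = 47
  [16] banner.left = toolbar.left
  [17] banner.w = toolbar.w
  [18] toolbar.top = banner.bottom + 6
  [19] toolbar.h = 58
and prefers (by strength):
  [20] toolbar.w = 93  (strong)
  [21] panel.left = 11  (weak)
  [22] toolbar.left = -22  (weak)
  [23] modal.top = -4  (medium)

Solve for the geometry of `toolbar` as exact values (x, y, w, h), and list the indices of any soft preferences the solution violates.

1. toolbar.x = 24  [banner.left = toolbar.left]
2. toolbar.w = 93  [banner.w = toolbar.w]
3. toolbar.y = 238  [toolbar.top = banner.bottom + 6]
4. toolbar.h = 58  [toolbar.h = 58]

toolbar = (x=24, y=238, w=93, h=58)
violated soft preferences: 21, 22, 23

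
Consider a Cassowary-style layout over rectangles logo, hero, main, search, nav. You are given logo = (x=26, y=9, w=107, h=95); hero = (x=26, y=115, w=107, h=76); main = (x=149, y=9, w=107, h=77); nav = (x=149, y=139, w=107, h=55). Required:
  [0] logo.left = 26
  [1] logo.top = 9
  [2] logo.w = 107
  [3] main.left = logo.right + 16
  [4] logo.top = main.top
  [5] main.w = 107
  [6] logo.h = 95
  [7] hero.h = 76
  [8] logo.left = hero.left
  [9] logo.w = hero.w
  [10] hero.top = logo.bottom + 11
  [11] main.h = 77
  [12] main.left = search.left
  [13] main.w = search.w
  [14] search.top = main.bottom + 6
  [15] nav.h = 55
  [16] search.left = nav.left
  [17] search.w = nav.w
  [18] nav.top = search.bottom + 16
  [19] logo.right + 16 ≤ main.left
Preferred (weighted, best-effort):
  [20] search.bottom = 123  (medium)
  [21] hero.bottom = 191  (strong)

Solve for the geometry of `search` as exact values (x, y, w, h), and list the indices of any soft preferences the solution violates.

1. search.x = 149  [main.left = search.left]
2. search.w = 107  [main.w = search.w]
3. search.y = 92  [search.top = main.bottom + 6]
4. search.h = 31  [nav.top = search.bottom + 16]

search = (x=149, y=92, w=107, h=31)
violated soft preferences: none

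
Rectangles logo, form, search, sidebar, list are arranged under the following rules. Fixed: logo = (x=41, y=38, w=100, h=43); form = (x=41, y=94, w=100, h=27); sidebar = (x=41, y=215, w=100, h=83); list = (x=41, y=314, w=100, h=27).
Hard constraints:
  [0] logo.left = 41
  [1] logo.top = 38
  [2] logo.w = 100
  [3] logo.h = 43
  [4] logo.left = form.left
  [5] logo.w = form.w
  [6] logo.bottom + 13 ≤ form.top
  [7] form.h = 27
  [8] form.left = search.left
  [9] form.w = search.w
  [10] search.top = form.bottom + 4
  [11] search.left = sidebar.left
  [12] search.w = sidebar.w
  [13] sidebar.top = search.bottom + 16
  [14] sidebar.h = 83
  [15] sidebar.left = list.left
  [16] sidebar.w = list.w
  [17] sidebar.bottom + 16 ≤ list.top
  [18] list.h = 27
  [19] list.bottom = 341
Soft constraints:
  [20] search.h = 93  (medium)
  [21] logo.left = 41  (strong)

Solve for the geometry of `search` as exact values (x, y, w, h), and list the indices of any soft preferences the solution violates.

search = (x=41, y=125, w=100, h=74)
violated soft preferences: 20

1. search.x = 41  [form.left = search.left]
2. search.w = 100  [form.w = search.w]
3. search.y = 125  [search.top = form.bottom + 4]
4. search.h = 74  [sidebar.top = search.bottom + 16]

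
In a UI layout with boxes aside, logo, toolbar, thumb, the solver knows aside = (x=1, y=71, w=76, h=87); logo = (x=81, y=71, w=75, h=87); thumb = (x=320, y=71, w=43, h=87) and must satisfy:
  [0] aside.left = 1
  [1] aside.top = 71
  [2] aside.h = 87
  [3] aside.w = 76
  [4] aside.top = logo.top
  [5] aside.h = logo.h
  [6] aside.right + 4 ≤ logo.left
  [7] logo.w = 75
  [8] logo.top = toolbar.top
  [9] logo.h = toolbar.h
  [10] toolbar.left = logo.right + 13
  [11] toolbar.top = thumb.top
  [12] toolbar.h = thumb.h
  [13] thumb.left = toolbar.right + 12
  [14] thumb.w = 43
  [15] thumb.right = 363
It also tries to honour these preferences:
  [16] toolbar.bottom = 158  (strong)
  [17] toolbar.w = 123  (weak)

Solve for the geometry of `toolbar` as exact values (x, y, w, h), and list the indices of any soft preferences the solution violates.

toolbar = (x=169, y=71, w=139, h=87)
violated soft preferences: 17

1. toolbar.y = 71  [logo.top = toolbar.top]
2. toolbar.h = 87  [logo.h = toolbar.h]
3. toolbar.x = 169  [toolbar.left = logo.right + 13]
4. toolbar.w = 139  [thumb.left = toolbar.right + 12]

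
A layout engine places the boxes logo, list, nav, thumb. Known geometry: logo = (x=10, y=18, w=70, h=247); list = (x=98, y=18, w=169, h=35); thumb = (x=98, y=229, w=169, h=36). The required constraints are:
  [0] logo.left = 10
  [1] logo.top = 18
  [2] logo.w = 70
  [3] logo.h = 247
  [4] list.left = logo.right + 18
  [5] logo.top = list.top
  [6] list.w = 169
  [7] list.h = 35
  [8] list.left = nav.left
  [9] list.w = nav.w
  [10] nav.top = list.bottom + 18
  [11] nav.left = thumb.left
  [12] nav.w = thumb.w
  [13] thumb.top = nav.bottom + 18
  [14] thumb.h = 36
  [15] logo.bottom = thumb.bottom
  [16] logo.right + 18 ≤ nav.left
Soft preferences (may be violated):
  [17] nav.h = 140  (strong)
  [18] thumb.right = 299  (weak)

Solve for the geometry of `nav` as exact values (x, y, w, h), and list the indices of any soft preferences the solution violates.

1. nav.x = 98  [list.left = nav.left]
2. nav.w = 169  [list.w = nav.w]
3. nav.y = 71  [nav.top = list.bottom + 18]
4. nav.h = 140  [thumb.top = nav.bottom + 18]

nav = (x=98, y=71, w=169, h=140)
violated soft preferences: 18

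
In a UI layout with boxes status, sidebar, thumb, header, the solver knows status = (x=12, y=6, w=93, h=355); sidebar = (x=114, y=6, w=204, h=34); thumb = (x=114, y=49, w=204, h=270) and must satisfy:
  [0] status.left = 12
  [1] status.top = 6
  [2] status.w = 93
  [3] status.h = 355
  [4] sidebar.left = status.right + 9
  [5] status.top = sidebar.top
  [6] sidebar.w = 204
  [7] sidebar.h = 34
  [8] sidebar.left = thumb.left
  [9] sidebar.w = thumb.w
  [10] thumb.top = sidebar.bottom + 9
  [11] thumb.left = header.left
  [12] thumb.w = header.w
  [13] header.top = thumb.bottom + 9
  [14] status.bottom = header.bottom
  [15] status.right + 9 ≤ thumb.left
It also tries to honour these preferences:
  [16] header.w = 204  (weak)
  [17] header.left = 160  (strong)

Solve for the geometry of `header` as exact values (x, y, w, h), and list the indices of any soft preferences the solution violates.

1. header.x = 114  [thumb.left = header.left]
2. header.w = 204  [thumb.w = header.w]
3. header.y = 328  [header.top = thumb.bottom + 9]
4. header.h = 33  [status.bottom = header.bottom]

header = (x=114, y=328, w=204, h=33)
violated soft preferences: 17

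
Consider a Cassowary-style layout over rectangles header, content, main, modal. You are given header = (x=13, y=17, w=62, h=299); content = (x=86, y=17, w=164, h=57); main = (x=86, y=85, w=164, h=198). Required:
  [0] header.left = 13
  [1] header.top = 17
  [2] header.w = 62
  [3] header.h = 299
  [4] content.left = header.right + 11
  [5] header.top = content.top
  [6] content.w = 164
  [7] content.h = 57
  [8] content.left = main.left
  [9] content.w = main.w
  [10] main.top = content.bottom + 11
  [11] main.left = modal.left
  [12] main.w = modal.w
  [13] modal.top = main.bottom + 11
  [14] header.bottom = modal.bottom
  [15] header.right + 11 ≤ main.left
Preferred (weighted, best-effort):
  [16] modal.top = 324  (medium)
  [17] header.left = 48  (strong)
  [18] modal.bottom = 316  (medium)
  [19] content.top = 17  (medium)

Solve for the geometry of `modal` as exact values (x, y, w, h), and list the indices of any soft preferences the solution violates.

1. modal.x = 86  [main.left = modal.left]
2. modal.w = 164  [main.w = modal.w]
3. modal.y = 294  [modal.top = main.bottom + 11]
4. modal.h = 22  [header.bottom = modal.bottom]

modal = (x=86, y=294, w=164, h=22)
violated soft preferences: 16, 17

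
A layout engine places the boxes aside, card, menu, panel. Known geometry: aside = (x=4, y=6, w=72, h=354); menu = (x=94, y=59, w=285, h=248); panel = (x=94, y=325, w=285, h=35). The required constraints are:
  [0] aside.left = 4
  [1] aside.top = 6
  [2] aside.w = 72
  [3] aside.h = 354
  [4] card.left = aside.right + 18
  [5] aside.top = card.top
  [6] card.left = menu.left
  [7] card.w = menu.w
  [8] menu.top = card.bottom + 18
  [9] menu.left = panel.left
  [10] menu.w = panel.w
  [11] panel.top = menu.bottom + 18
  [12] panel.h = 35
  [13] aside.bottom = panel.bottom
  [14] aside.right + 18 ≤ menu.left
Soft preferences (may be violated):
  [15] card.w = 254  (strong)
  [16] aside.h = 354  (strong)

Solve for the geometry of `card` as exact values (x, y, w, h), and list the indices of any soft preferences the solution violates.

card = (x=94, y=6, w=285, h=35)
violated soft preferences: 15

1. card.x = 94  [card.left = aside.right + 18]
2. card.y = 6  [aside.top = card.top]
3. card.w = 285  [card.w = menu.w]
4. card.h = 35  [menu.top = card.bottom + 18]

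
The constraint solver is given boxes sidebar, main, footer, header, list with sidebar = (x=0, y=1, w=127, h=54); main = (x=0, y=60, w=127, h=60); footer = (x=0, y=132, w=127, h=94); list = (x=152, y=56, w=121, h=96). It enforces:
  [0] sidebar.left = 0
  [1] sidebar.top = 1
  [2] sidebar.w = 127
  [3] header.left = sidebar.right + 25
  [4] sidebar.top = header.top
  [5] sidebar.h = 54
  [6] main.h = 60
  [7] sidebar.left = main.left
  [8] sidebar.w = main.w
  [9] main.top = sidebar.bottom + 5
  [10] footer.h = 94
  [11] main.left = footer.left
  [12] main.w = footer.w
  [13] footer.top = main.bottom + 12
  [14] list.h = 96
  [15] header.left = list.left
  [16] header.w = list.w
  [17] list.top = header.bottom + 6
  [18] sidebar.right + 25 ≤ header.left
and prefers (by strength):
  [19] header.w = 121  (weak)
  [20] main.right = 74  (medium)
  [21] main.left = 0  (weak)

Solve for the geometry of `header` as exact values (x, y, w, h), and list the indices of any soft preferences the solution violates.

header = (x=152, y=1, w=121, h=49)
violated soft preferences: 20

1. header.x = 152  [header.left = sidebar.right + 25]
2. header.y = 1  [sidebar.top = header.top]
3. header.w = 121  [header.w = list.w]
4. header.h = 49  [list.top = header.bottom + 6]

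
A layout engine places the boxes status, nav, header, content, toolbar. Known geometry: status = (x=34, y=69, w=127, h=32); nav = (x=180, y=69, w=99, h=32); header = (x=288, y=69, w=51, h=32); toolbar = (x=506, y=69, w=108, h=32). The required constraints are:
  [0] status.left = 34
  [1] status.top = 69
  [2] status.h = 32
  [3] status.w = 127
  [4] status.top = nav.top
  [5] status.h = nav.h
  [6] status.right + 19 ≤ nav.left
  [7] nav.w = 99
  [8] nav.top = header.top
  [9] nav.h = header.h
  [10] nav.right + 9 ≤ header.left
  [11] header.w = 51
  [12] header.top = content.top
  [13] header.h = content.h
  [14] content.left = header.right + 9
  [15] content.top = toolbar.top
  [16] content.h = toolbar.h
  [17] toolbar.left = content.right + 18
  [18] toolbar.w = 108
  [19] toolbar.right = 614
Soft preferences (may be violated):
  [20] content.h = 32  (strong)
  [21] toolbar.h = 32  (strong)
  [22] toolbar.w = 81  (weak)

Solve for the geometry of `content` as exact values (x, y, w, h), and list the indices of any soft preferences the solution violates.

1. content.y = 69  [header.top = content.top]
2. content.h = 32  [header.h = content.h]
3. content.x = 348  [content.left = header.right + 9]
4. content.w = 140  [toolbar.left = content.right + 18]

content = (x=348, y=69, w=140, h=32)
violated soft preferences: 22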